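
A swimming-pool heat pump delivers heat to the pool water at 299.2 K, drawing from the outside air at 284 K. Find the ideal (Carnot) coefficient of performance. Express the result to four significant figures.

19.68

The reservoir spacing is ΔT = 299.2 − 284 = 15.20 K.
For a reversible cycle, COP_Carnot = T_H/ΔT = 299.20/15.20 = 19.68.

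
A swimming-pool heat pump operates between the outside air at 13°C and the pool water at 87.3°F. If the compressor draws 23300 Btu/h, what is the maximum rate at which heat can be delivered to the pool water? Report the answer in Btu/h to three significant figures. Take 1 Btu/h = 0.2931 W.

400000 Btu/h

In absolute terms T_C = 286.15 K and T_H = 303.87 K, so ΔT = 17.72 K.
COP_Carnot = T_H/ΔT = 303.87/17.72 = 17.15.
Q̇_max = COP_Carnot × Ẇ = 17.15 × 23300 Btu/h = 399500 Btu/h.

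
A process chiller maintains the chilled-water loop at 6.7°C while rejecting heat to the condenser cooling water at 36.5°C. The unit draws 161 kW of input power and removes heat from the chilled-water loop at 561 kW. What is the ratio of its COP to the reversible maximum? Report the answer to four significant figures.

COP_actual = Q̇_C/Ẇ = 561.0/161.0 = 3.484.
In absolute terms T_C = 279.85 K and T_H = 309.65 K, so ΔT = 29.80 K.
COP_Carnot = T_C/ΔT = 279.85/29.80 = 9.391.
η_II = COP_actual/COP_Carnot = 3.484/9.391 = 0.3710.

0.3710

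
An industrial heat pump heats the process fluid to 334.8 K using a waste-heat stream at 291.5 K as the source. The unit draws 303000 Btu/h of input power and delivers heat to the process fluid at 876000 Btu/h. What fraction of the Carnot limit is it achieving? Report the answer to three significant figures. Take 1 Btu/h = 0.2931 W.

0.374

COP_actual = Q̇_H/Ẇ = 876000/303000 = 2.891.
The reservoir spacing is ΔT = 334.8 − 291.5 = 43.30 K.
COP_Carnot = T_H/ΔT = 334.80/43.30 = 7.732.
η_II = COP_actual/COP_Carnot = 2.891/7.732 = 0.3739.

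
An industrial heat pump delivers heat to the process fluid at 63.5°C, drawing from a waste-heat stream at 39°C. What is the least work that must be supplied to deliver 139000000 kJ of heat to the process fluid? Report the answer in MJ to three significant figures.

10100 MJ

In absolute terms T_C = 312.15 K and T_H = 336.65 K, so ΔT = 24.50 K.
The reversible limit is COP_HP = T_H/ΔT = 13.74, so W_min = Q_H/COP = Q_H·ΔT/T_H.
W_min = 139000000 × 24.50/336.65 = 10120000 kJ = 10120 MJ.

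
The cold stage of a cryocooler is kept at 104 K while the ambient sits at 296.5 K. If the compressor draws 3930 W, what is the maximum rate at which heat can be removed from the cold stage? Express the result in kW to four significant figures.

2.123 kW

The reservoir spacing is ΔT = 296.5 − 104 = 192.5 K.
COP_Carnot = T_C/ΔT = 104.00/192.5 = 0.5403.
Q̇_max = COP_Carnot × Ẇ = 0.5403 × 3930 W = 2123 W = 2.123 kW.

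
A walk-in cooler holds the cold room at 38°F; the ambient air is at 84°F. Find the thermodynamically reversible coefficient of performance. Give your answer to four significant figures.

10.82

In absolute terms T_C = 276.48 K and T_H = 302.04 K, so ΔT = 25.56 K.
For a reversible cycle, COP_Carnot = T_C/ΔT = 276.48/25.56 = 10.82.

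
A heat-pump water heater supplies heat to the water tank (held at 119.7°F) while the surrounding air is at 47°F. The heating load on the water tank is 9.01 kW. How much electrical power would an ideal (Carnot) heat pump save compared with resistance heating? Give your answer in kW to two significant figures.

7.9 kW

In absolute terms T_C = 281.48 K and T_H = 321.87 K, so ΔT = 40.39 K.
COP_Carnot = T_H/ΔT = 321.87/40.39 = 7.969.
Resistance heating needs Ẇ_res = Q̇_H = 9.010 kW; the reversible heat pump needs only Ẇ_hp = Q̇_H/COP = 1.131 kW.
Saving = 9.010 − 1.131 = 7.879 kW.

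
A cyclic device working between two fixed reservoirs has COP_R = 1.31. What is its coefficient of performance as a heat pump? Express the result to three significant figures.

2.31

The first law on one cycle gives Q_H = Q_C + W, so Q_H/W = Q_C/W + 1.
COP_HP = COP_R + 1 = 1.31 + 1 = 2.31.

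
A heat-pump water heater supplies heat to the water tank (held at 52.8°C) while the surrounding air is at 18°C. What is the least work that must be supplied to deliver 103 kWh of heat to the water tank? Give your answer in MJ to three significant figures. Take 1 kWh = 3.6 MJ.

39.6 MJ

In absolute terms T_C = 291.15 K and T_H = 325.95 K, so ΔT = 34.80 K.
The reversible limit is COP_HP = T_H/ΔT = 9.366, so W_min = Q_H/COP = Q_H·ΔT/T_H.
W_min = 103.0 × 34.80/325.95 = 11.00 kWh = 39.59 MJ.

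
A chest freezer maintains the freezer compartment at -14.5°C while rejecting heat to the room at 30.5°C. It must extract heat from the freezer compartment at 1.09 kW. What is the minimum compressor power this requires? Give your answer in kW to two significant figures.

0.19 kW

In absolute terms T_C = 258.65 K and T_H = 303.65 K, so ΔT = 45.00 K.
COP_Carnot = T_C/ΔT = 258.65/45.00 = 5.748.
Ẇ_min = Q̇/COP_Carnot = 1.090/5.748 = 0.1896 kW.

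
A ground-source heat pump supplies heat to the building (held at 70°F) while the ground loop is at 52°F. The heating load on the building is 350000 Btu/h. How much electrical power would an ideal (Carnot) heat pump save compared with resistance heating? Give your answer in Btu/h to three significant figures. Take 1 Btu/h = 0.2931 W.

In absolute terms T_C = 284.26 K and T_H = 294.26 K, so ΔT = 10.00 K.
COP_Carnot = T_H/ΔT = 294.26/10.00 = 29.43.
Resistance heating needs Ẇ_res = Q̇_H = 350000 Btu/h; the reversible heat pump needs only Ẇ_hp = Q̇_H/COP = 11890 Btu/h.
Saving = 350000 − 11890 = 338100 Btu/h.

338000 Btu/h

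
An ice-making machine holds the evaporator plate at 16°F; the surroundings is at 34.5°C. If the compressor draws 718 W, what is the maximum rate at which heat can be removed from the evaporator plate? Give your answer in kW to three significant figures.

4.37 kW

In absolute terms T_C = 264.26 K and T_H = 307.65 K, so ΔT = 43.39 K.
COP_Carnot = T_C/ΔT = 264.26/43.39 = 6.091.
Q̇_max = COP_Carnot × Ẇ = 6.091 × 718.0 W = 4373 W = 4.373 kW.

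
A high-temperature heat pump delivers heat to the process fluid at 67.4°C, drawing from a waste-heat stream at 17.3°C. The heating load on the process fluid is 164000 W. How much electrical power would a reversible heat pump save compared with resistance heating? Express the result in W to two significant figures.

140000 W

In absolute terms T_C = 290.45 K and T_H = 340.55 K, so ΔT = 50.10 K.
COP_Carnot = T_H/ΔT = 340.55/50.10 = 6.797.
Resistance heating needs Ẇ_res = Q̇_H = 164000 W; the reversible heat pump needs only Ẇ_hp = Q̇_H/COP = 24130 W.
Saving = 164000 − 24130 = 139900 W.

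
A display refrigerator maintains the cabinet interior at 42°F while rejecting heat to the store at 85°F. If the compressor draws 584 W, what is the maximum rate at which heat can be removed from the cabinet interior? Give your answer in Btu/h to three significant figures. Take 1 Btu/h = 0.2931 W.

23200 Btu/h

In absolute terms T_C = 278.71 K and T_H = 302.59 K, so ΔT = 23.89 K.
COP_Carnot = T_C/ΔT = 278.71/23.89 = 11.67.
Q̇_max = COP_Carnot × Ẇ = 11.67 × 584.0 W = 6813 W = 23250 Btu/h.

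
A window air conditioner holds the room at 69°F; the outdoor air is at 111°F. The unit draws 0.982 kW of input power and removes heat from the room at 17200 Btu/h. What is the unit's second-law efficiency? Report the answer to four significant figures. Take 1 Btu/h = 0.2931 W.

0.4078

Converting, Q̇_C = 17200 Btu/h = 5.041 kW, so COP_actual = Q̇_C/Ẇ = 5.041/0.9820 = 5.134.
In absolute terms T_C = 293.71 K and T_H = 317.04 K, so ΔT = 23.33 K.
COP_Carnot = T_C/ΔT = 293.71/23.33 = 12.59.
η_II = COP_actual/COP_Carnot = 5.134/12.59 = 0.4078.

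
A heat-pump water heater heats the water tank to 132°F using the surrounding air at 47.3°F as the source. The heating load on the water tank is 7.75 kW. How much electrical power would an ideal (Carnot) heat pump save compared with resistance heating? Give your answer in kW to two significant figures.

6.6 kW

In absolute terms T_C = 281.65 K and T_H = 328.71 K, so ΔT = 47.06 K.
COP_Carnot = T_H/ΔT = 328.71/47.06 = 6.985.
Resistance heating needs Ẇ_res = Q̇_H = 7.750 kW; the reversible heat pump needs only Ẇ_hp = Q̇_H/COP = 1.109 kW.
Saving = 7.750 − 1.109 = 6.641 kW.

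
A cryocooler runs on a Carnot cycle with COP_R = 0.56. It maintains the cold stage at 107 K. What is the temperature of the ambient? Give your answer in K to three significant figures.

298 K

COP_R = T_C/(T_H − T_C) gives T_H − T_C = T_C/COP.
With T_C = 107.00 K, T_H = 107.00 × (1 + 1/0.56) = 298.07 K.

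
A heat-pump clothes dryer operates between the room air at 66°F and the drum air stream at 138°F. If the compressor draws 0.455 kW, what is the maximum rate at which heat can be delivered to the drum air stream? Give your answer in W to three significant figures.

3780 W

In absolute terms T_C = 292.04 K and T_H = 332.04 K, so ΔT = 40.00 K.
COP_Carnot = T_H/ΔT = 332.04/40.00 = 8.301.
Q̇_max = COP_Carnot × Ẇ = 8.301 × 0.4550 kW = 3.777 kW = 3777 W.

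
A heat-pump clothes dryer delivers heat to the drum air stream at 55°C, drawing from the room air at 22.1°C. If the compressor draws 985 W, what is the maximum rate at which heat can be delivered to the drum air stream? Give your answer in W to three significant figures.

In absolute terms T_C = 295.25 K and T_H = 328.15 K, so ΔT = 32.90 K.
COP_Carnot = T_H/ΔT = 328.15/32.90 = 9.974.
Q̇_max = COP_Carnot × Ẇ = 9.974 × 985.0 W = 9825 W.

9820 W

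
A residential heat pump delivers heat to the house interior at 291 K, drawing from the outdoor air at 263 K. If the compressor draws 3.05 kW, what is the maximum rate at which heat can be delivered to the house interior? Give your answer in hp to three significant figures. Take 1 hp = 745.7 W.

42.5 hp

The reservoir spacing is ΔT = 291 − 263 = 28.00 K.
COP_Carnot = T_H/ΔT = 291.00/28.00 = 10.39.
Q̇_max = COP_Carnot × Ẇ = 10.39 × 3.050 kW = 31.70 kW = 42.51 hp.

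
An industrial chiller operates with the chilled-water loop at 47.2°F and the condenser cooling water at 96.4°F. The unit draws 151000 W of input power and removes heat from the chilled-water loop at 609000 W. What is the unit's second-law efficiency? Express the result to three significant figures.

0.391

COP_actual = Q̇_C/Ẇ = 609000/151000 = 4.033.
In absolute terms T_C = 281.59 K and T_H = 308.93 K, so ΔT = 27.33 K.
COP_Carnot = T_C/ΔT = 281.59/27.33 = 10.30.
η_II = COP_actual/COP_Carnot = 4.033/10.30 = 0.3915.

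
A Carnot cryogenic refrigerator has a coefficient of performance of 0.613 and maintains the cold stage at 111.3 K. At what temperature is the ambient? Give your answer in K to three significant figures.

293 K

COP_R = T_C/(T_H − T_C) gives T_H − T_C = T_C/COP.
With T_C = 111.30 K, T_H = 111.30 × (1 + 1/0.613) = 292.87 K.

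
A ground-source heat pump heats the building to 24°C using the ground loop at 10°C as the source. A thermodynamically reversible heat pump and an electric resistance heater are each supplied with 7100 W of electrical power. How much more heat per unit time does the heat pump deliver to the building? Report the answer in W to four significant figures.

In absolute terms T_C = 283.15 K and T_H = 297.15 K, so ΔT = 14.00 K.
COP_Carnot = T_H/ΔT = 297.15/14.00 = 21.23.
The heat pump delivers Q̇_H = COP × Ẇ = 150700 W; the resistance heater delivers Ẇ = 7100 W.
Extra = (COP − 1)·Ẇ = 143600 W.

143600 W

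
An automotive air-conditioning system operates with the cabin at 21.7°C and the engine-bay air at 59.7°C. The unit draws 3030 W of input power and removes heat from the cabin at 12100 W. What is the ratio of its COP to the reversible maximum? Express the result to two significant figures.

COP_actual = Q̇_C/Ẇ = 12100/3030 = 3.993.
In absolute terms T_C = 294.85 K and T_H = 332.85 K, so ΔT = 38.00 K.
COP_Carnot = T_C/ΔT = 294.85/38.00 = 7.759.
η_II = COP_actual/COP_Carnot = 3.993/7.759 = 0.5147.

0.51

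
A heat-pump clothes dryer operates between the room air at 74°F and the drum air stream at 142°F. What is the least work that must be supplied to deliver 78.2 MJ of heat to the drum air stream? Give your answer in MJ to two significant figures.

In absolute terms T_C = 296.48 K and T_H = 334.26 K, so ΔT = 37.78 K.
The reversible limit is COP_HP = T_H/ΔT = 8.848, so W_min = Q_H/COP = Q_H·ΔT/T_H.
W_min = 78.20 × 37.78/334.26 = 8.838 MJ.

8.8 MJ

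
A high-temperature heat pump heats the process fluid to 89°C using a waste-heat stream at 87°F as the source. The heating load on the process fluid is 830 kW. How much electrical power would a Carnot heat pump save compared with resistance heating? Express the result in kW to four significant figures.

In absolute terms T_C = 303.71 K and T_H = 362.15 K, so ΔT = 58.44 K.
COP_Carnot = T_H/ΔT = 362.15/58.44 = 6.196.
Resistance heating needs Ẇ_res = Q̇_H = 830.0 kW; the reversible heat pump needs only Ẇ_hp = Q̇_H/COP = 133.9 kW.
Saving = 830.0 − 133.9 = 696.1 kW.

696.1 kW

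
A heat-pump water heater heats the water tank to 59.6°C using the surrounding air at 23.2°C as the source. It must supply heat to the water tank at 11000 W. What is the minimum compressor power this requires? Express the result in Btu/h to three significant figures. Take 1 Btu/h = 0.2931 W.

In absolute terms T_C = 296.35 K and T_H = 332.75 K, so ΔT = 36.40 K.
COP_Carnot = T_H/ΔT = 332.75/36.40 = 9.141.
Ẇ_min = Q̇/COP_Carnot = 11000/9.141 = 1203 W = 4105 Btu/h.

4110 Btu/h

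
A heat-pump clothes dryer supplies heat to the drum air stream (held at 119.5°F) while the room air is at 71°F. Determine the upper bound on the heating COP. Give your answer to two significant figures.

12

In absolute terms T_C = 294.82 K and T_H = 321.76 K, so ΔT = 26.94 K.
For a reversible cycle, COP_Carnot = T_H/ΔT = 321.76/26.94 = 11.94.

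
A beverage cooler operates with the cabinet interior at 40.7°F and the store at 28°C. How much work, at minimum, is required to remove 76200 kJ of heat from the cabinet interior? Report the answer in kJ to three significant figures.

6350 kJ

In absolute terms T_C = 277.98 K and T_H = 301.15 K, so ΔT = 23.17 K.
The reversible limit is COP_R = T_C/ΔT = 12.00, so W_min = Q_C/COP = Q_C·ΔT/T_C.
W_min = 76200 × 23.17/277.98 = 6350 kJ.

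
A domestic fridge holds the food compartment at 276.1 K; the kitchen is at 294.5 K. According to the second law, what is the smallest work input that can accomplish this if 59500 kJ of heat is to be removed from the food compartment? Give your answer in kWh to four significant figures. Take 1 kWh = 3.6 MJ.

The reservoir spacing is ΔT = 294.5 − 276.1 = 18.40 K.
The reversible limit is COP_R = T_C/ΔT = 15.01, so W_min = Q_C/COP = Q_C·ΔT/T_C.
W_min = 59500 × 18.40/276.10 = 3965 kJ = 1.101 kWh.

1.101 kWh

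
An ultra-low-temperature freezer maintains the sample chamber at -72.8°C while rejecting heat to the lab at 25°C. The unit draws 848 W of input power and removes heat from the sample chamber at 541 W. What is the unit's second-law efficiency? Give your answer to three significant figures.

COP_actual = Q̇_C/Ẇ = 541.0/848.0 = 0.6380.
In absolute terms T_C = 200.35 K and T_H = 298.15 K, so ΔT = 97.80 K.
COP_Carnot = T_C/ΔT = 200.35/97.80 = 2.049.
η_II = COP_actual/COP_Carnot = 0.6380/2.049 = 0.3114.

0.311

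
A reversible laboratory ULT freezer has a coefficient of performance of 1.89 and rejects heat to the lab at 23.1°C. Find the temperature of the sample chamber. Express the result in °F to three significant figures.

-111 °F

For a Carnot refrigerator COP_R = T_C/(T_H − T_C), so T_C = COP·T_H/(1 + COP).
With T_H = 296.25 K, T_C = 1.89 × 296.25/2.890 = 193.74 K.
Converting, 193.74 K = -110.94°F.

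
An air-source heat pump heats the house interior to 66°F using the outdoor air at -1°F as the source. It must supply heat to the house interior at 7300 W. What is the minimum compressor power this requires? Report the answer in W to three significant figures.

In absolute terms T_C = 254.82 K and T_H = 292.04 K, so ΔT = 37.22 K.
COP_Carnot = T_H/ΔT = 292.04/37.22 = 7.846.
Ẇ_min = Q̇/COP_Carnot = 7300/7.846 = 930.4 W.

930 W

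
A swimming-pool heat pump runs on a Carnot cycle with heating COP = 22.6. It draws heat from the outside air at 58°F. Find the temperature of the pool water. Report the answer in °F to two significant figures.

82 °F

COP_HP = T_H/(T_H − T_C) rearranges to T_H = COP·T_C/(COP − 1).
With T_C = 287.59 K, T_H = 22.6 × 287.59/21.60 = 300.91 K.
Converting, 300.91 K = 81.97°F.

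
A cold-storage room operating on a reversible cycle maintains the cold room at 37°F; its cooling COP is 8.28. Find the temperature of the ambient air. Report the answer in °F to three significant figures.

97.0 °F

COP_R = T_C/(T_H − T_C) gives T_H − T_C = T_C/COP.
With T_C = 275.93 K, T_H = 275.93 × (1 + 1/8.28) = 309.25 K.
Converting, 309.25 K = 96.98°F.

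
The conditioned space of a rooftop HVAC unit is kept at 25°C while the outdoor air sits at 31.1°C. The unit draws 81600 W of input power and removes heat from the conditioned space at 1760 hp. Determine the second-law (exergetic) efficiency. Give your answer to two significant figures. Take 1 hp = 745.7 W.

Converting, Q̇_C = 1760 hp = 1312000 W, so COP_actual = Q̇_C/Ẇ = 1312000/81600 = 16.08.
In absolute terms T_C = 298.15 K and T_H = 304.25 K, so ΔT = 6.100 K.
COP_Carnot = T_C/ΔT = 298.15/6.100 = 48.88.
η_II = COP_actual/COP_Carnot = 16.08/48.88 = 0.3291.

0.33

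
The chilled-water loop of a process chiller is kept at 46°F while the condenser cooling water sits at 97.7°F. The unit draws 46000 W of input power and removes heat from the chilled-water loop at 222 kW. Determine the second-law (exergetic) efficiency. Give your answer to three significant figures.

Converting, Q̇_C = 222.0 kW = 222000 W, so COP_actual = Q̇_C/Ẇ = 222000/46000 = 4.826.
In absolute terms T_C = 280.93 K and T_H = 309.65 K, so ΔT = 28.72 K.
COP_Carnot = T_C/ΔT = 280.93/28.72 = 9.781.
η_II = COP_actual/COP_Carnot = 4.826/9.781 = 0.4934.

0.493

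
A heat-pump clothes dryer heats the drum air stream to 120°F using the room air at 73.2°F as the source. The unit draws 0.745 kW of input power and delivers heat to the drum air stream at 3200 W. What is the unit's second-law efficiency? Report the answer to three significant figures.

0.347

Converting, Q̇_H = 3200 W = 3.200 kW, so COP_actual = Q̇_H/Ẇ = 3.200/0.7450 = 4.295.
In absolute terms T_C = 296.04 K and T_H = 322.04 K, so ΔT = 26.00 K.
COP_Carnot = T_H/ΔT = 322.04/26.00 = 12.39.
η_II = COP_actual/COP_Carnot = 4.295/12.39 = 0.3468.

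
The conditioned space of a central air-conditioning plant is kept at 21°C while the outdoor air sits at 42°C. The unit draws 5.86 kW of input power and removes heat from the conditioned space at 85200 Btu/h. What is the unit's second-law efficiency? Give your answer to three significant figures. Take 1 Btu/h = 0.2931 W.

0.304

Converting, Q̇_C = 85200 Btu/h = 24.97 kW, so COP_actual = Q̇_C/Ẇ = 24.97/5.860 = 4.261.
In absolute terms T_C = 294.15 K and T_H = 315.15 K, so ΔT = 21.00 K.
COP_Carnot = T_C/ΔT = 294.15/21.00 = 14.01.
η_II = COP_actual/COP_Carnot = 4.261/14.01 = 0.3042.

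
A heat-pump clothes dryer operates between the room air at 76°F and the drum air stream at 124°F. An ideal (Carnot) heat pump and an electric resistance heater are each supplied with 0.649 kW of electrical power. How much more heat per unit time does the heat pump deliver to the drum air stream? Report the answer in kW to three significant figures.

In absolute terms T_C = 297.59 K and T_H = 324.26 K, so ΔT = 26.67 K.
COP_Carnot = T_H/ΔT = 324.26/26.67 = 12.16.
The heat pump delivers Q̇_H = COP × Ẇ = 7.892 kW; the resistance heater delivers Ẇ = 0.6490 kW.
Extra = (COP − 1)·Ẇ = 7.243 kW.

7.24 kW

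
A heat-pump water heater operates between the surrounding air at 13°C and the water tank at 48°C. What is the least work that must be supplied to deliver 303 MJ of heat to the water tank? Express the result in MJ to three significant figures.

33.0 MJ

In absolute terms T_C = 286.15 K and T_H = 321.15 K, so ΔT = 35.00 K.
The reversible limit is COP_HP = T_H/ΔT = 9.176, so W_min = Q_H/COP = Q_H·ΔT/T_H.
W_min = 303.0 × 35.00/321.15 = 33.02 MJ.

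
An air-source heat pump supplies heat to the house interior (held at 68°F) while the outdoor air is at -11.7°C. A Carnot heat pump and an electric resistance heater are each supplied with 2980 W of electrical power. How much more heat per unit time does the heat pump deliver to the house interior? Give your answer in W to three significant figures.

24600 W

In absolute terms T_C = 261.45 K and T_H = 293.15 K, so ΔT = 31.70 K.
COP_Carnot = T_H/ΔT = 293.15/31.70 = 9.248.
The heat pump delivers Q̇_H = COP × Ẇ = 27560 W; the resistance heater delivers Ẇ = 2980 W.
Extra = (COP − 1)·Ẇ = 24580 W.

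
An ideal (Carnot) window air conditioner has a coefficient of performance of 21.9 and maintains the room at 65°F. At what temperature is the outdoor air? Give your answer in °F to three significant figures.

COP_R = T_C/(T_H − T_C) gives T_H − T_C = T_C/COP.
With T_C = 291.48 K, T_H = 291.48 × (1 + 1/21.9) = 304.79 K.
Converting, 304.79 K = 88.96°F.

89.0 °F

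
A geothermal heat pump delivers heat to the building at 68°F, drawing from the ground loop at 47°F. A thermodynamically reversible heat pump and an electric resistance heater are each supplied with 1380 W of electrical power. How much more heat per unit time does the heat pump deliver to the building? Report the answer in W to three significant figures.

33300 W

In absolute terms T_C = 281.48 K and T_H = 293.15 K, so ΔT = 11.67 K.
COP_Carnot = T_H/ΔT = 293.15/11.67 = 25.13.
The heat pump delivers Q̇_H = COP × Ẇ = 34680 W; the resistance heater delivers Ẇ = 1380 W.
Extra = (COP − 1)·Ẇ = 33300 W.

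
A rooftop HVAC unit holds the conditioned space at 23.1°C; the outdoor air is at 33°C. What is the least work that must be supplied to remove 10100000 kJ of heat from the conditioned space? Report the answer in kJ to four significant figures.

In absolute terms T_C = 296.25 K and T_H = 306.15 K, so ΔT = 9.900 K.
The reversible limit is COP_R = T_C/ΔT = 29.92, so W_min = Q_C/COP = Q_C·ΔT/T_C.
W_min = 10100000 × 9.900/296.25 = 337500 kJ.

337500 kJ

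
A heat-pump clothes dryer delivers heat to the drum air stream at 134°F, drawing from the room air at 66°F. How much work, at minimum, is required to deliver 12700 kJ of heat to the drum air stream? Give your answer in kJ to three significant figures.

In absolute terms T_C = 292.04 K and T_H = 329.82 K, so ΔT = 37.78 K.
The reversible limit is COP_HP = T_H/ΔT = 8.730, so W_min = Q_H/COP = Q_H·ΔT/T_H.
W_min = 12700 × 37.78/329.82 = 1455 kJ.

1450 kJ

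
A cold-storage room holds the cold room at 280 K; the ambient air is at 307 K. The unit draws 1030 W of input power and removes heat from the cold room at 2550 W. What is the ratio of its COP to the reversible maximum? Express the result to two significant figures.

0.24

COP_actual = Q̇_C/Ẇ = 2550/1030 = 2.476.
The reservoir spacing is ΔT = 307 − 280 = 27.00 K.
COP_Carnot = T_C/ΔT = 280.00/27.00 = 10.37.
η_II = COP_actual/COP_Carnot = 2.476/10.37 = 0.2387.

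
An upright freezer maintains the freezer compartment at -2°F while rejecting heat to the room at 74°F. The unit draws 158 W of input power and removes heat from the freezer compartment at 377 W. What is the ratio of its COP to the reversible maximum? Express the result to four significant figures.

0.3962

COP_actual = Q̇_C/Ẇ = 377.0/158.0 = 2.386.
In absolute terms T_C = 254.26 K and T_H = 296.48 K, so ΔT = 42.22 K.
COP_Carnot = T_C/ΔT = 254.26/42.22 = 6.022.
η_II = COP_actual/COP_Carnot = 2.386/6.022 = 0.3962.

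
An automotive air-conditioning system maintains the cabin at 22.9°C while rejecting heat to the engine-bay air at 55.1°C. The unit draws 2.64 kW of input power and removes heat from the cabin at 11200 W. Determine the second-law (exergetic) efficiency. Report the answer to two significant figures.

Converting, Q̇_C = 11200 W = 11.20 kW, so COP_actual = Q̇_C/Ẇ = 11.20/2.640 = 4.242.
In absolute terms T_C = 296.05 K and T_H = 328.25 K, so ΔT = 32.20 K.
COP_Carnot = T_C/ΔT = 296.05/32.20 = 9.194.
η_II = COP_actual/COP_Carnot = 4.242/9.194 = 0.4614.

0.46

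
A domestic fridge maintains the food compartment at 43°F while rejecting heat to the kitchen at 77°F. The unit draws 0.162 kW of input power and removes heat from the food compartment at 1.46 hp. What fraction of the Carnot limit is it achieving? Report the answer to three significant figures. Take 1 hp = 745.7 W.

Converting, Q̇_C = 1.460 hp = 1.089 kW, so COP_actual = Q̇_C/Ẇ = 1.089/0.1620 = 6.721.
In absolute terms T_C = 279.26 K and T_H = 298.15 K, so ΔT = 18.89 K.
COP_Carnot = T_C/ΔT = 279.26/18.89 = 14.78.
η_II = COP_actual/COP_Carnot = 6.721/14.78 = 0.4546.

0.455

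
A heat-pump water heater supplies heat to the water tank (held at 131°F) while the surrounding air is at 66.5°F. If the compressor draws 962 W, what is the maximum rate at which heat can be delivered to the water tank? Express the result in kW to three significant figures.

8.81 kW

In absolute terms T_C = 292.32 K and T_H = 328.15 K, so ΔT = 35.83 K.
COP_Carnot = T_H/ΔT = 328.15/35.83 = 9.158.
Q̇_max = COP_Carnot × Ẇ = 9.158 × 962.0 W = 8810 W = 8.810 kW.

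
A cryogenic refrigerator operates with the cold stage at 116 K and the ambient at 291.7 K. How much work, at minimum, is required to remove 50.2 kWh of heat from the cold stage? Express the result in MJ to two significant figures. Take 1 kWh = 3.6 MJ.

270 MJ

The reservoir spacing is ΔT = 291.7 − 116 = 175.7 K.
The reversible limit is COP_R = T_C/ΔT = 0.6602, so W_min = Q_C/COP = Q_C·ΔT/T_C.
W_min = 50.20 × 175.7/116.00 = 76.04 kWh = 273.7 MJ.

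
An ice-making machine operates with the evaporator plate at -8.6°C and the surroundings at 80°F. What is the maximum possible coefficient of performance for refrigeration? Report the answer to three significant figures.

In absolute terms T_C = 264.55 K and T_H = 299.82 K, so ΔT = 35.27 K.
For a reversible cycle, COP_Carnot = T_C/ΔT = 264.55/35.27 = 7.501.

7.50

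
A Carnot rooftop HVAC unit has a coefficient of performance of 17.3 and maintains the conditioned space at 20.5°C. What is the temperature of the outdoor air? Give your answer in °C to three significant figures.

COP_R = T_C/(T_H − T_C) gives T_H − T_C = T_C/COP.
With T_C = 293.65 K, T_H = 293.65 × (1 + 1/17.3) = 310.62 K.
Converting, 310.62 K = 37.47°C.

37.5 °C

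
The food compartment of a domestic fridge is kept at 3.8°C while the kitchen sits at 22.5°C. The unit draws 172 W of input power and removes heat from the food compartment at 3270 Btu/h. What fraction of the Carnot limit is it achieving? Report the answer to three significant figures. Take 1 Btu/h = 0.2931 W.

Converting, Q̇_C = 3270 Btu/h = 958.4 W, so COP_actual = Q̇_C/Ẇ = 958.4/172.0 = 5.572.
In absolute terms T_C = 276.95 K and T_H = 295.65 K, so ΔT = 18.70 K.
COP_Carnot = T_C/ΔT = 276.95/18.70 = 14.81.
η_II = COP_actual/COP_Carnot = 5.572/14.81 = 0.3762.

0.376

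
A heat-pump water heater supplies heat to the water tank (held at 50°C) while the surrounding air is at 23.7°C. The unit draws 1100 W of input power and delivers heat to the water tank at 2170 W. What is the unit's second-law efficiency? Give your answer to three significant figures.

0.161

COP_actual = Q̇_H/Ẇ = 2170/1100 = 1.973.
In absolute terms T_C = 296.85 K and T_H = 323.15 K, so ΔT = 26.30 K.
COP_Carnot = T_H/ΔT = 323.15/26.30 = 12.29.
η_II = COP_actual/COP_Carnot = 1.973/12.29 = 0.1606.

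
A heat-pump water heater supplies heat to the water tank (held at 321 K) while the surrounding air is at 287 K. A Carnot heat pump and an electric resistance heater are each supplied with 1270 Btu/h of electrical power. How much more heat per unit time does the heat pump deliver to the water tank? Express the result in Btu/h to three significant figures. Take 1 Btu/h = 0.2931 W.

The reservoir spacing is ΔT = 321 − 287 = 34.00 K.
COP_Carnot = T_H/ΔT = 321.00/34.00 = 9.441.
The heat pump delivers Q̇_H = COP × Ẇ = 11990 Btu/h; the resistance heater delivers Ẇ = 1270 Btu/h.
Extra = (COP − 1)·Ẇ = 10720 Btu/h.

10700 Btu/h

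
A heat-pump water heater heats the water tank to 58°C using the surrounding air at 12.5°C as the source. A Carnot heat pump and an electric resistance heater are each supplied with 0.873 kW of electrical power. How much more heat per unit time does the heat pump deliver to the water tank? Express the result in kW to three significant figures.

In absolute terms T_C = 285.65 K and T_H = 331.15 K, so ΔT = 45.50 K.
COP_Carnot = T_H/ΔT = 331.15/45.50 = 7.278.
The heat pump delivers Q̇_H = COP × Ẇ = 6.354 kW; the resistance heater delivers Ẇ = 0.8730 kW.
Extra = (COP − 1)·Ẇ = 5.481 kW.

5.48 kW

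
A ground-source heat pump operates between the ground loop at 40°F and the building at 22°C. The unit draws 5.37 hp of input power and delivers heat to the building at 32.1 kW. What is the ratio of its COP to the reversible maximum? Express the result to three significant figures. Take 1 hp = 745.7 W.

0.477

Converting, Q̇_H = 32.10 kW = 43.05 hp, so COP_actual = Q̇_H/Ẇ = 43.05/5.370 = 8.016.
In absolute terms T_C = 277.59 K and T_H = 295.15 K, so ΔT = 17.56 K.
COP_Carnot = T_H/ΔT = 295.15/17.56 = 16.81.
η_II = COP_actual/COP_Carnot = 8.016/16.81 = 0.4768.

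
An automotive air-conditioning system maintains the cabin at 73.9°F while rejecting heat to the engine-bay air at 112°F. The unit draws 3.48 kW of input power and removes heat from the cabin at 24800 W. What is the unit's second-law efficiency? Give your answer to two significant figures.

0.51

Converting, Q̇_C = 24800 W = 24.80 kW, so COP_actual = Q̇_C/Ẇ = 24.80/3.480 = 7.126.
In absolute terms T_C = 296.43 K and T_H = 317.59 K, so ΔT = 21.17 K.
COP_Carnot = T_C/ΔT = 296.43/21.17 = 14.00.
η_II = COP_actual/COP_Carnot = 7.126/14.00 = 0.5089.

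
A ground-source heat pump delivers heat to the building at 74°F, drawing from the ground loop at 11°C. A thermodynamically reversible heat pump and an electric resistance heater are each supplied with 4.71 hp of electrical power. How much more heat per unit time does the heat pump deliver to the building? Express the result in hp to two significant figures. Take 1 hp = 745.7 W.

110 hp

In absolute terms T_C = 284.15 K and T_H = 296.48 K, so ΔT = 12.33 K.
COP_Carnot = T_H/ΔT = 296.48/12.33 = 24.04.
The heat pump delivers Q̇_H = COP × Ẇ = 113.2 hp; the resistance heater delivers Ẇ = 4.710 hp.
Extra = (COP − 1)·Ẇ = 108.5 hp.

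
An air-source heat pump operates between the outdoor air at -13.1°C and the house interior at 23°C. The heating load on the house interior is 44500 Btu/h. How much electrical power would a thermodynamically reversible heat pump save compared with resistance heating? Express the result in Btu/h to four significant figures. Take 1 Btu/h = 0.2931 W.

39080 Btu/h

In absolute terms T_C = 260.05 K and T_H = 296.15 K, so ΔT = 36.10 K.
COP_Carnot = T_H/ΔT = 296.15/36.10 = 8.204.
Resistance heating needs Ẇ_res = Q̇_H = 44500 Btu/h; the reversible heat pump needs only Ẇ_hp = Q̇_H/COP = 5424 Btu/h.
Saving = 44500 − 5424 = 39080 Btu/h.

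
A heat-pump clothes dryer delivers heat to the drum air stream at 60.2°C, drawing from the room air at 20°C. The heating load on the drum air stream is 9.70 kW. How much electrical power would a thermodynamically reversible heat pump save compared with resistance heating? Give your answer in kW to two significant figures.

In absolute terms T_C = 293.15 K and T_H = 333.35 K, so ΔT = 40.20 K.
COP_Carnot = T_H/ΔT = 333.35/40.20 = 8.292.
Resistance heating needs Ẇ_res = Q̇_H = 9.700 kW; the reversible heat pump needs only Ẇ_hp = Q̇_H/COP = 1.170 kW.
Saving = 9.700 − 1.170 = 8.530 kW.

8.5 kW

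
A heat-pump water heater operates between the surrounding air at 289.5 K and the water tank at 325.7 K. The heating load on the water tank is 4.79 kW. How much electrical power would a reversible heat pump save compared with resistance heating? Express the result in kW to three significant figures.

The reservoir spacing is ΔT = 325.7 − 289.5 = 36.20 K.
COP_Carnot = T_H/ΔT = 325.70/36.20 = 8.997.
Resistance heating needs Ẇ_res = Q̇_H = 4.790 kW; the reversible heat pump needs only Ẇ_hp = Q̇_H/COP = 0.5324 kW.
Saving = 4.790 − 0.5324 = 4.258 kW.

4.26 kW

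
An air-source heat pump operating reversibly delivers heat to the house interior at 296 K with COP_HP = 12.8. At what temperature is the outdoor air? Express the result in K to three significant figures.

273 K

COP_HP = T_H/(T_H − T_C) gives T_H − T_C = T_H/COP.
With T_H = 296.00 K, T_C = 296.00 × (1 − 1/12.8) = 272.88 K.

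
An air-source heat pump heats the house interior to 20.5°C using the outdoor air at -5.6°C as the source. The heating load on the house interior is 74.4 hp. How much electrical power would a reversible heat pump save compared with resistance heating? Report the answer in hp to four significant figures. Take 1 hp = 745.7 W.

67.79 hp

In absolute terms T_C = 267.55 K and T_H = 293.65 K, so ΔT = 26.10 K.
COP_Carnot = T_H/ΔT = 293.65/26.10 = 11.25.
Resistance heating needs Ẇ_res = Q̇_H = 74.40 hp; the reversible heat pump needs only Ẇ_hp = Q̇_H/COP = 6.613 hp.
Saving = 74.40 − 6.613 = 67.79 hp.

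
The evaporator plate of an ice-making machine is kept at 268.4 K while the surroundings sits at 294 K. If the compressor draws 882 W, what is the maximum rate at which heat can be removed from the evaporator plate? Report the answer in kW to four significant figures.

9.247 kW

The reservoir spacing is ΔT = 294 − 268.4 = 25.60 K.
COP_Carnot = T_C/ΔT = 268.40/25.60 = 10.48.
Q̇_max = COP_Carnot × Ẇ = 10.48 × 882.0 W = 9247 W = 9.247 kW.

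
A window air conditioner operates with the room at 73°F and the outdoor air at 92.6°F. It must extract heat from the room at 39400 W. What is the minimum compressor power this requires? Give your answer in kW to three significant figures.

1.45 kW

In absolute terms T_C = 295.93 K and T_H = 306.82 K, so ΔT = 10.89 K.
COP_Carnot = T_C/ΔT = 295.93/10.89 = 27.18.
Ẇ_min = Q̇/COP_Carnot = 39400/27.18 = 1450 W = 1.450 kW.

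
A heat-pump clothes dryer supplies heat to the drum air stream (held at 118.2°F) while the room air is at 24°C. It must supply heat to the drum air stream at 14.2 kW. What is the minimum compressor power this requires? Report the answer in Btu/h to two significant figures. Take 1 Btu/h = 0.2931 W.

3600 Btu/h

In absolute terms T_C = 297.15 K and T_H = 321.04 K, so ΔT = 23.89 K.
COP_Carnot = T_H/ΔT = 321.04/23.89 = 13.44.
Ẇ_min = Q̇/COP_Carnot = 14.20/13.44 = 1.057 kW = 3605 Btu/h.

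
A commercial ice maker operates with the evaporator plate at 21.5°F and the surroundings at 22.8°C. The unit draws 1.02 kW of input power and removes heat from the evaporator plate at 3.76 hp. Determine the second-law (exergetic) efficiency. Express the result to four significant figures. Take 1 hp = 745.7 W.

Converting, Q̇_C = 3.760 hp = 2.804 kW, so COP_actual = Q̇_C/Ẇ = 2.804/1.020 = 2.749.
In absolute terms T_C = 267.32 K and T_H = 295.95 K, so ΔT = 28.63 K.
COP_Carnot = T_C/ΔT = 267.32/28.63 = 9.336.
η_II = COP_actual/COP_Carnot = 2.749/9.336 = 0.2944.

0.2944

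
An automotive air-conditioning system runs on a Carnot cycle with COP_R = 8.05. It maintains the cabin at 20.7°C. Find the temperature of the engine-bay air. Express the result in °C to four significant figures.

COP_R = T_C/(T_H − T_C) gives T_H − T_C = T_C/COP.
With T_C = 293.85 K, T_H = 293.85 × (1 + 1/8.05) = 330.35 K.
Converting, 330.35 K = 57.20°C.

57.20 °C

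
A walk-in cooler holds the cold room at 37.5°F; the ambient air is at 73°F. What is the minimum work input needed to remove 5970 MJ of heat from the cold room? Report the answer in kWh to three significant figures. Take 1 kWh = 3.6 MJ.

118 kWh

In absolute terms T_C = 276.21 K and T_H = 295.93 K, so ΔT = 19.72 K.
The reversible limit is COP_R = T_C/ΔT = 14.00, so W_min = Q_C/COP = Q_C·ΔT/T_C.
W_min = 5970 × 19.72/276.21 = 426.3 MJ = 118.4 kWh.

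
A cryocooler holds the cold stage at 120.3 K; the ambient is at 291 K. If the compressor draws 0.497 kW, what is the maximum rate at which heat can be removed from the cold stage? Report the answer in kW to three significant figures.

0.350 kW

The reservoir spacing is ΔT = 291 − 120.3 = 170.7 K.
COP_Carnot = T_C/ΔT = 120.30/170.7 = 0.7047.
Q̇_max = COP_Carnot × Ẇ = 0.7047 × 0.4970 kW = 0.3503 kW.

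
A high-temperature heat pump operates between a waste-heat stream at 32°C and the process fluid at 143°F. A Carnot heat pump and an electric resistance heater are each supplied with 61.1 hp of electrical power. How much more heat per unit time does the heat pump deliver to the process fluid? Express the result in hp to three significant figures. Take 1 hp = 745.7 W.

In absolute terms T_C = 305.15 K and T_H = 334.82 K, so ΔT = 29.67 K.
COP_Carnot = T_H/ΔT = 334.82/29.67 = 11.29.
The heat pump delivers Q̇_H = COP × Ẇ = 689.6 hp; the resistance heater delivers Ẇ = 61.10 hp.
Extra = (COP − 1)·Ẇ = 628.5 hp.

628 hp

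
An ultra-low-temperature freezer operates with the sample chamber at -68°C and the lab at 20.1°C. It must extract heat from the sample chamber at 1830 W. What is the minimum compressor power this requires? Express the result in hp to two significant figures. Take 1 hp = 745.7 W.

In absolute terms T_C = 205.15 K and T_H = 293.25 K, so ΔT = 88.10 K.
COP_Carnot = T_C/ΔT = 205.15/88.10 = 2.329.
Ẇ_min = Q̇/COP_Carnot = 1830/2.329 = 785.9 W = 1.054 hp.

1.1 hp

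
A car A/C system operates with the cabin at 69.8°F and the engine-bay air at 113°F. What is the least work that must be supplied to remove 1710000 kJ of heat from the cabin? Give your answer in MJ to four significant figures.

In absolute terms T_C = 294.15 K and T_H = 318.15 K, so ΔT = 24.00 K.
The reversible limit is COP_R = T_C/ΔT = 12.26, so W_min = Q_C/COP = Q_C·ΔT/T_C.
W_min = 1710000 × 24.00/294.15 = 139500 kJ = 139.5 MJ.

139.5 MJ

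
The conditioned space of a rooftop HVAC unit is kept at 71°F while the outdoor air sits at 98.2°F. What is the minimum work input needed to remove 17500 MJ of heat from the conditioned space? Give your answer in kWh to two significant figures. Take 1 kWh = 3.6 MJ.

250 kWh

In absolute terms T_C = 294.82 K and T_H = 309.93 K, so ΔT = 15.11 K.
The reversible limit is COP_R = T_C/ΔT = 19.51, so W_min = Q_C/COP = Q_C·ΔT/T_C.
W_min = 17500 × 15.11/294.82 = 897.0 MJ = 249.2 kWh.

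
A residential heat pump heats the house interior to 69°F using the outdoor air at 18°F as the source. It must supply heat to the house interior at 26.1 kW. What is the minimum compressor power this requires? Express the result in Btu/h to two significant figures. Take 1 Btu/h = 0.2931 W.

8600 Btu/h

In absolute terms T_C = 265.37 K and T_H = 293.71 K, so ΔT = 28.33 K.
COP_Carnot = T_H/ΔT = 293.71/28.33 = 10.37.
Ẇ_min = Q̇/COP_Carnot = 26.10/10.37 = 2.518 kW = 8590 Btu/h.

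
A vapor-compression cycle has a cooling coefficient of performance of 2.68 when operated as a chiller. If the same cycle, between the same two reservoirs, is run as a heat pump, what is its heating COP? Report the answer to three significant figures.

The first law on one cycle gives Q_H = Q_C + W, so Q_H/W = Q_C/W + 1.
COP_HP = COP_R + 1 = 2.68 + 1 = 3.68.

3.68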